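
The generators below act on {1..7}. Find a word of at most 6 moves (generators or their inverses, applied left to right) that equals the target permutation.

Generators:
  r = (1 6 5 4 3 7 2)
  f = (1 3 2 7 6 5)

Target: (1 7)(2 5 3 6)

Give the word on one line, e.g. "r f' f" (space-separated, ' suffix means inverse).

  after r': (1 2 7 3 4 5 6)
  after f': (1 3 4 6 5 7)
  after r: (1 7 6 4 5 2)
  after r: (1 2 6 3 7 5)
  after f: (1 7)(2 5 3 6)

r' f' r r f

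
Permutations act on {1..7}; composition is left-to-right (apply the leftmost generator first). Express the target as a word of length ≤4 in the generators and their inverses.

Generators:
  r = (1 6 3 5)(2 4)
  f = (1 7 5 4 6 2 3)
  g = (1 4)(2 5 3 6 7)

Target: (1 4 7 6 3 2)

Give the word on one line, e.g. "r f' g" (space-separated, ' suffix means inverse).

f g r'

  after f: (1 7 5 4 6 2 3)
  after g: (1 2 6 5)(3 4 7)
  after r': (1 4 7 6 3 2)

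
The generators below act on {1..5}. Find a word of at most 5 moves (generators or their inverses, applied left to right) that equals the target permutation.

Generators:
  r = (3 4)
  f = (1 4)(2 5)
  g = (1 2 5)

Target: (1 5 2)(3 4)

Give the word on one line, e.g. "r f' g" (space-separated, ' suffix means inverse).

  after r': (3 4)
  after f': (1 4 3)(2 5)
  after f': (3 4)
  after g': (1 5 2)(3 4)

r' f' f' g'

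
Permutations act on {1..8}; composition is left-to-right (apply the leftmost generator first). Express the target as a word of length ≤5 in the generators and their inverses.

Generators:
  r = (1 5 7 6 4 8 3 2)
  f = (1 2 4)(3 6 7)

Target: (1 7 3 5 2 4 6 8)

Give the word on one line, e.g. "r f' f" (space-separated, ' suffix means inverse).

  after f': (1 4 2)(3 7 6)
  after r': (1 6 8 4 3 5)
  after f: (1 7 3 5 2 4 6 8)

f' r' f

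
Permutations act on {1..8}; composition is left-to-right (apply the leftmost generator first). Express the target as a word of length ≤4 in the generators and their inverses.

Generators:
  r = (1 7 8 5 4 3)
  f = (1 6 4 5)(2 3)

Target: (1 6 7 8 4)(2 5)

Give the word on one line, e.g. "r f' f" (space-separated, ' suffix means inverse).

  after f': (1 5 4 6)(2 3)
  after r: (1 4 6 7 8 5 3 2)
  after f': (1 6 7 8 4)(2 5)

f' r f'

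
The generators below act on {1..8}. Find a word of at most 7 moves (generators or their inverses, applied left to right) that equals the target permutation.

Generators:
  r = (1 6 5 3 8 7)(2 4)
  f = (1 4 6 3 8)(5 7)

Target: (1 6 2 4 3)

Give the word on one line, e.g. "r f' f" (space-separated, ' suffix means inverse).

f r' r' f' r

  after f: (1 4 6 3 8)(5 7)
  after r': (1 2 4)(5 8 7 6)
  after r': (1 4 7)(3 5)
  after f': (3 7 8)(4 5 6)
  after r: (1 6 2 4 3)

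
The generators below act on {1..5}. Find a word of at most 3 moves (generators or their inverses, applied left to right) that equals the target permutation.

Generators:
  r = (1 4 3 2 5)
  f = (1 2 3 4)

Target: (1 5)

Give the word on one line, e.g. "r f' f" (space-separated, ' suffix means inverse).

f r

  after f: (1 2 3 4)
  after r: (1 5)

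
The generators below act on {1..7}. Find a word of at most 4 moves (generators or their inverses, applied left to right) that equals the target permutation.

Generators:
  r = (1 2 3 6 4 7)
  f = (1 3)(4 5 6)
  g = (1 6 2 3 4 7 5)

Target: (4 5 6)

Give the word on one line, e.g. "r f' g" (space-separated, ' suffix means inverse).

f' f'

  after f': (1 3)(4 6 5)
  after f': (4 5 6)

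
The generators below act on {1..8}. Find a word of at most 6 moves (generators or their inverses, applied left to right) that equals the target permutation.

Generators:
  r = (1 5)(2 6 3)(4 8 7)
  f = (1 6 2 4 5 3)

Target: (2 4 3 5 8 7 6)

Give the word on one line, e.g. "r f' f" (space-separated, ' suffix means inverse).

  after f': (1 3 5 4 2 6)
  after r: (1 2 3)(4 6 5 8 7)
  after f': (1 6 4)(2 5 8 7)
  after f': (2 4 3 5 8 7 6)

f' r f' f'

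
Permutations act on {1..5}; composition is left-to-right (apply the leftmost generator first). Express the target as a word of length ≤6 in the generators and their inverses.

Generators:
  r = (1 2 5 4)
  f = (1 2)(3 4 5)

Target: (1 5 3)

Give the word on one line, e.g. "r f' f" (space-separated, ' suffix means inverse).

r' f' r' f'

  after r': (1 4 5 2)
  after f': (1 3 5)
  after r': (1 3 2)(4 5)
  after f': (1 5 3)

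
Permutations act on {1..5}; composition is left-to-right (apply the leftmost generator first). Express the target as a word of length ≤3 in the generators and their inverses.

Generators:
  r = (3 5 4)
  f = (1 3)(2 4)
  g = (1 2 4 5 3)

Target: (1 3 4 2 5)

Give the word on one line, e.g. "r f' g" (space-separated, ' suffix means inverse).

  after f': (1 3)(2 4)
  after g: (2 5 3)
  after f': (1 3 4 2 5)

f' g f'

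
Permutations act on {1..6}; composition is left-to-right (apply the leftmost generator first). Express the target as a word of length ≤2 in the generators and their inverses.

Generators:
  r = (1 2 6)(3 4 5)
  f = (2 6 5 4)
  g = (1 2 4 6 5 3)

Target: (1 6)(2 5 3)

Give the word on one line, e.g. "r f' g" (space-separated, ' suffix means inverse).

  after r: (1 2 6)(3 4 5)
  after f: (1 6)(2 5 3)

r f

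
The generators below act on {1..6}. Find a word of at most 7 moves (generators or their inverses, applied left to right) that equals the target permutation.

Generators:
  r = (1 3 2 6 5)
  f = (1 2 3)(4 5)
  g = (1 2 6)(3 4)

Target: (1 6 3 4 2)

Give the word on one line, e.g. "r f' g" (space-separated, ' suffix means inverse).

  after f': (1 3 2)(4 5)
  after r': (2 5 4 6)
  after r': (1 5 4 2 6 3)
  after r': (1 6)(3 5 4)
  after f': (1 6 3 4 2)

f' r' r' r' f'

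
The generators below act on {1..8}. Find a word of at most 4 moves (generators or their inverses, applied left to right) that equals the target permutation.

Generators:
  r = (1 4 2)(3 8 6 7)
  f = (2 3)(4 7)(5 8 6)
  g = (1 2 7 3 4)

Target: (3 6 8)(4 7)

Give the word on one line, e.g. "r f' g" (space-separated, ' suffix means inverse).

  after g': (1 4 3 7 2)
  after r': (3 6 8)(4 7)

g' r'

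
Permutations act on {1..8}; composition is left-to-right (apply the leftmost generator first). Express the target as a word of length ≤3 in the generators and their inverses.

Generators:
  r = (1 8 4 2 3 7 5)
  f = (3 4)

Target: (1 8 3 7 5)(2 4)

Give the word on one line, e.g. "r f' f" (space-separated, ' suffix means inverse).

  after r: (1 8 4 2 3 7 5)
  after f': (1 8 3 7 5)(2 4)

r f'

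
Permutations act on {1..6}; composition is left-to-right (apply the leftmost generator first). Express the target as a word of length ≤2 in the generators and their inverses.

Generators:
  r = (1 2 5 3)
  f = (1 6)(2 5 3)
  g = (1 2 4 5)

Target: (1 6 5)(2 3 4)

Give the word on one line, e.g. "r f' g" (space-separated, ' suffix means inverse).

  after f': (1 6)(2 3 5)
  after g': (1 6 5)(2 3 4)

f' g'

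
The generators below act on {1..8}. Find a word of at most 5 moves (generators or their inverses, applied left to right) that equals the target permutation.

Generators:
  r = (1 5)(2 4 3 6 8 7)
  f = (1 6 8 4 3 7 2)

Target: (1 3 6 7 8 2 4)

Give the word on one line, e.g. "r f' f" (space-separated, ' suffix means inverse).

  after f: (1 6 8 4 3 7 2)
  after f: (1 8 3 2 6 4 7)
  after f: (1 4 2 8 7 6 3)
  after f: (1 3 6 7 8 2 4)

f f f f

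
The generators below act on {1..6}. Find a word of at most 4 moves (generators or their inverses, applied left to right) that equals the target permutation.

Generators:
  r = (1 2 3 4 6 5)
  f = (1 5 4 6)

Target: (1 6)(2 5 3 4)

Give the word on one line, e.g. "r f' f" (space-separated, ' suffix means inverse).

f' r r f'

  after f': (1 6 4 5)
  after r: (1 5 2 3 4)
  after r: (2 4)(3 6 5)
  after f': (1 6)(2 5 3 4)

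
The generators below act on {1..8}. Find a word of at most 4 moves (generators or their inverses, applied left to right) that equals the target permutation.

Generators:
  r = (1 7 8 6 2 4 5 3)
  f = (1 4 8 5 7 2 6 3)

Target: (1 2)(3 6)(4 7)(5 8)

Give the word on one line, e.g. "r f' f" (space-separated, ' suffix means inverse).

r' r' r' r'

  after r': (1 3 5 4 2 6 8 7)
  after r': (1 5 2 8)(3 4 6 7)
  after r': (1 4 8 3 2 7 5 6)
  after r': (1 2)(3 6)(4 7)(5 8)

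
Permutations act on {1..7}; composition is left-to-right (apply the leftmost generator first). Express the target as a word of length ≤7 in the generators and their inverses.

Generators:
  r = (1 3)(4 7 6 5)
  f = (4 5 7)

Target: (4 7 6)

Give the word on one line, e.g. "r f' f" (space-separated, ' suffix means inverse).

r' f r' f f

  after r': (1 3)(4 5 6 7)
  after f: (1 3)(4 7 5 6)
  after r': (5 7 6)
  after f: (4 5)(6 7)
  after f: (4 7 6)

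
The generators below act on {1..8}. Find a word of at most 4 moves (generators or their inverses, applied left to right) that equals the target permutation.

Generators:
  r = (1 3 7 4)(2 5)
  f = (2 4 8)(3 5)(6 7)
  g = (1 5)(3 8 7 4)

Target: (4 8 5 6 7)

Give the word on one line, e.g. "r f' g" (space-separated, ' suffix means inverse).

  after f': (2 8 4)(3 5)(6 7)
  after r: (1 3 2 8)(4 5 7 6)
  after f: (1 5 6 8)(3 4)
  after g: (4 8 5 6 7)

f' r f g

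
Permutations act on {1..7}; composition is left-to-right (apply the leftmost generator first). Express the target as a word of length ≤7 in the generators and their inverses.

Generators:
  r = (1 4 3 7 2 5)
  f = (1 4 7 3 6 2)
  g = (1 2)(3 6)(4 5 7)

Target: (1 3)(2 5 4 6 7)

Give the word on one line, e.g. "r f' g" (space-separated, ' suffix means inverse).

  after r': (1 5 2 7 3 4)
  after g: (1 7 6 3 5)(2 4)
  after f: (1 3 5 4)(2 7)
  after g': (1 6 3 4 2 5 7)
  after f': (1 3)(2 5 4 6 7)

r' g f g' f'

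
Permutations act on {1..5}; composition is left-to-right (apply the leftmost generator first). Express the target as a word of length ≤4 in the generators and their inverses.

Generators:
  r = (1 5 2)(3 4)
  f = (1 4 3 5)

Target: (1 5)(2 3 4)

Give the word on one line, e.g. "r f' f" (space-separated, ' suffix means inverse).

  after f': (1 5 3 4)
  after r': (2 5 4)
  after f': (1 5)(2 3 4)

f' r' f'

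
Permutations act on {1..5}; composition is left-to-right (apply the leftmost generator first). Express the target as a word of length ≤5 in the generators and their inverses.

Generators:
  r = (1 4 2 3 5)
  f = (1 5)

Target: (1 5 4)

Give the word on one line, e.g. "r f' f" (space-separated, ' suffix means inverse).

f' r' f' r

  after f': (1 5)
  after r': (1 3 2 4)
  after f': (1 3 2 4 5)
  after r: (1 5 4)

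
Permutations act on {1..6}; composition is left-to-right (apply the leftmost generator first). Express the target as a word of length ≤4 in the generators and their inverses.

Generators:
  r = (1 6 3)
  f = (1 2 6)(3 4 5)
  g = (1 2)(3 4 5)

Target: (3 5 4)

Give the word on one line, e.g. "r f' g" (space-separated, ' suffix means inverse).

g g

  after g: (1 2)(3 4 5)
  after g: (3 5 4)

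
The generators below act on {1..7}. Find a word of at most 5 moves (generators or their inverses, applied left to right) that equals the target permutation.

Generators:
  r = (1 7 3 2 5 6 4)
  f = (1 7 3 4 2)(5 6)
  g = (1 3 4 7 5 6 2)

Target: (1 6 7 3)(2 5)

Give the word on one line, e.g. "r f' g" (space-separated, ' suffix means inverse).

  after r: (1 7 3 2 5 6 4)
  after r: (1 3 5 4 7 2 6)
  after f': (1 7 4)(2 5 3 6)
  after g: (1 5 4 3 2 6)
  after f: (1 6 7 3)(2 5)

r r f' g f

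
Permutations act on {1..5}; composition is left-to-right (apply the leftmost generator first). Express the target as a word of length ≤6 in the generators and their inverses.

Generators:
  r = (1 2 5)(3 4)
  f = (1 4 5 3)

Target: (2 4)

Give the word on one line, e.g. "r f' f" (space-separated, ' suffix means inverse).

  after f': (1 3 5 4)
  after r: (1 4 2 5 3)
  after f: (1 5)(2 3 4)
  after f: (1 3 5 4 2)
  after f: (2 4)

f' r f f f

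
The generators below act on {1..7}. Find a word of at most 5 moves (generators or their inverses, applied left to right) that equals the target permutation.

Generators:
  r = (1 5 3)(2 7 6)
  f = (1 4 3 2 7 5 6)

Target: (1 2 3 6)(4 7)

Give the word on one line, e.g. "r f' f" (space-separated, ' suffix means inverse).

f' f' r f

  after f': (1 6 5 7 2 3 4)
  after f': (1 5 2 4 6 7 3)
  after r: (1 3 5 7)(2 4)
  after f: (1 2 3 6)(4 7)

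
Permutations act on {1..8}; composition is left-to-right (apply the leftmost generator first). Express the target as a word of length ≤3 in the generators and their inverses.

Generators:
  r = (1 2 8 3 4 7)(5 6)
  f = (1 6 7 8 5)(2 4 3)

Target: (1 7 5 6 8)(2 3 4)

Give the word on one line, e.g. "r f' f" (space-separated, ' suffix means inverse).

f f

  after f: (1 6 7 8 5)(2 4 3)
  after f: (1 7 5 6 8)(2 3 4)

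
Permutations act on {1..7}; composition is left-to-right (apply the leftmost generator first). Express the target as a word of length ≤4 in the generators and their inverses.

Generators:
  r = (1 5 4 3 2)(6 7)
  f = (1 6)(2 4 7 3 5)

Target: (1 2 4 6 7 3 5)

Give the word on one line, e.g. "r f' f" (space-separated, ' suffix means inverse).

f r f' f'

  after f: (1 6)(2 4 7 3 5)
  after r: (1 7 2 3 4 6 5)
  after f': (1 4)(2 7 5 6 3)
  after f': (1 2 4 6 7 3 5)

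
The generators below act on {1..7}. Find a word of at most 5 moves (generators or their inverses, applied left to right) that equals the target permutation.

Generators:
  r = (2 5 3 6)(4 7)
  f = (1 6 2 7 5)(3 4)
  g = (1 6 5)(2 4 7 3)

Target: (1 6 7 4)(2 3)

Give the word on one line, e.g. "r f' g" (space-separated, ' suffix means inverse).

f r f'

  after f: (1 6 2 7 5)(3 4)
  after r: (1 2 4 6 5)(3 7)
  after f': (1 6 7 4)(2 3)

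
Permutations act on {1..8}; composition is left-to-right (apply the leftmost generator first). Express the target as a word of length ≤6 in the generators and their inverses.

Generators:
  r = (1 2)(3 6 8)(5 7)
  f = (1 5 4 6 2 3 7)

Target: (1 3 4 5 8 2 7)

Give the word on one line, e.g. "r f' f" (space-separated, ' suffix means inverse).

  after r: (1 2)(3 6 8)(5 7)
  after f': (1 6 8 2 7)(3 4 5)
  after r: (1 8)(2 5 6 3 4 7)
  after r: (1 3 4 5 8 2 7)

r f' r r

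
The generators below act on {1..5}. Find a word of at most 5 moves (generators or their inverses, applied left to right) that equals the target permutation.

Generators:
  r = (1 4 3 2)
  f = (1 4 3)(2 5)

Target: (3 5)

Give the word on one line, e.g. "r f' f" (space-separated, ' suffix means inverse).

r f f f r'

  after r: (1 4 3 2)
  after f: (1 3 5 2 4)
  after f: (2 3)
  after f: (1 4 3 5 2)
  after r': (3 5)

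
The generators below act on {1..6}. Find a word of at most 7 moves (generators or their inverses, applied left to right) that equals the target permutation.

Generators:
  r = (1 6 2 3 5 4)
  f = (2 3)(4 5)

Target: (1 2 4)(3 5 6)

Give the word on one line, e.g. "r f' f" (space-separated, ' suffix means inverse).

  after f: (2 3)(4 5)
  after r: (1 6 2 5)
  after f: (1 6 3 2 4 5)
  after f: (1 6 2 5)
  after r: (1 2 4)(3 5 6)

f r f f r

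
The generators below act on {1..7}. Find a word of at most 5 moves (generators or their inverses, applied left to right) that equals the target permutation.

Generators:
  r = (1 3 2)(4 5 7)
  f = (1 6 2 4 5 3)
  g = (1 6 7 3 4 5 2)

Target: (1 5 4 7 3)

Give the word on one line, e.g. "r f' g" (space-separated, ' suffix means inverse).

  after g': (1 2 5 4 3 7 6)
  after r: (2 7 6 3 4)
  after r: (1 3 5 7 6 2 4)
  after g: (1 4 6)(2 5 3)
  after g: (1 5 4 7 3)

g' r r g g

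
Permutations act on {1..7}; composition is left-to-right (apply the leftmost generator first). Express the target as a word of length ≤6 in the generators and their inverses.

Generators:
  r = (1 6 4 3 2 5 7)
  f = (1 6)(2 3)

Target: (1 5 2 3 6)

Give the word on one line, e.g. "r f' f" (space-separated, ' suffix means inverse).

  after r: (1 6 4 3 2 5 7)
  after f: (2 5 7 6 4)
  after r': (1 7)(3 4)
  after r': (1 5 2 3 6)

r f r' r'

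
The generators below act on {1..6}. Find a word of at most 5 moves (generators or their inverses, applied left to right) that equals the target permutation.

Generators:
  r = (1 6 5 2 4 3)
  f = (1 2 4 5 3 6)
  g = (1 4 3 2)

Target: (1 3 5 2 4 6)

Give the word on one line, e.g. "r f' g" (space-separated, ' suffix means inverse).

  after g': (1 2 3 4)
  after g': (1 3)(2 4)
  after f: (1 6)(2 5 3)
  after r: (1 5)(3 4)
  after f: (1 3 5 2 4 6)

g' g' f r f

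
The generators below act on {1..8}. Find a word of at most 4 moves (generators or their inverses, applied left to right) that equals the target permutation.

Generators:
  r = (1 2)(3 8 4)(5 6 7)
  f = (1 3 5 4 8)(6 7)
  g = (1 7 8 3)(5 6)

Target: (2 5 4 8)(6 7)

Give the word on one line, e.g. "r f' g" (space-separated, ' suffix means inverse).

r' g r

  after r': (1 2)(3 4 8)(5 7 6)
  after g: (1 2 7 5 8)(3 4)
  after r: (2 5 4 8)(6 7)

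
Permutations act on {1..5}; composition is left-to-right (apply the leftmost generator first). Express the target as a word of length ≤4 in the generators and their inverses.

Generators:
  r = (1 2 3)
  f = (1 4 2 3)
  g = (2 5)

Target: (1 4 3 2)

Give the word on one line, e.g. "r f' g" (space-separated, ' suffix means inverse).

  after f: (1 4 2 3)
  after r': (1 4)
  after r': (1 4 3 2)

f r' r'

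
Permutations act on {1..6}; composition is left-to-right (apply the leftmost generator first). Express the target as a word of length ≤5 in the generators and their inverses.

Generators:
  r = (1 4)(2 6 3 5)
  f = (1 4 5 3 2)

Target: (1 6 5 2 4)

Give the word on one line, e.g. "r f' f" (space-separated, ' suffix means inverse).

r f r' r' f'

  after r: (1 4)(2 6 3 5)
  after f: (1 5)(2 6)
  after r': (1 3 6 5 4)
  after r': (1 6 3 2 5)
  after f': (1 6 5 2 4)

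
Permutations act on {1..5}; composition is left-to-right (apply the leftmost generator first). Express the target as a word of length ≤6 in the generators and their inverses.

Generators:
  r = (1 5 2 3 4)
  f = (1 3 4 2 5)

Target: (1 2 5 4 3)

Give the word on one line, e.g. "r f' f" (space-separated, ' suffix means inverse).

  after f': (1 5 2 4 3)
  after r': (2 3 4)
  after f': (1 5 2)
  after f': (1 2 5 4 3)

f' r' f' f'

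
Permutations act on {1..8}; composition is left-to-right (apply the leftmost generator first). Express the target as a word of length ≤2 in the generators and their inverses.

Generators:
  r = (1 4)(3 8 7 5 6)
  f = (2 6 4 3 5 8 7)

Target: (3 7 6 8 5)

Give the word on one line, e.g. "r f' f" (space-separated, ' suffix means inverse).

r r

  after r: (1 4)(3 8 7 5 6)
  after r: (3 7 6 8 5)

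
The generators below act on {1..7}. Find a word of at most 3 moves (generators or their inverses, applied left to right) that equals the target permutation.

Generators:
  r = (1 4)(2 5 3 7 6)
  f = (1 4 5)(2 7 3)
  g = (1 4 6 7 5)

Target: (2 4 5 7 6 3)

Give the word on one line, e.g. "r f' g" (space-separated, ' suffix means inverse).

r f'

  after r: (1 4)(2 5 3 7 6)
  after f': (2 4 5 7 6 3)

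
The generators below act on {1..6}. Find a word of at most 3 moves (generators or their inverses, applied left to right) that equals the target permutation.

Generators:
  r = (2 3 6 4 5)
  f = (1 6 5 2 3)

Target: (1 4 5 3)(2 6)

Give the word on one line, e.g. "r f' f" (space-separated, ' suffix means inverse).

  after f: (1 6 5 2 3)
  after r: (1 4 5 3)(2 6)

f r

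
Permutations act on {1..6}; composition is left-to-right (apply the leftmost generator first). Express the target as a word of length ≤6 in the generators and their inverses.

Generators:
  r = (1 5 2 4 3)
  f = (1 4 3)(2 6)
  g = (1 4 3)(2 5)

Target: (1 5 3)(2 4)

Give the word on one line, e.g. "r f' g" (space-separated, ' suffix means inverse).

  after g': (1 3 4)(2 5)
  after r': (1 4 3 2)
  after r': (1 2 3 5)
  after r': (1 5 3)(2 4)

g' r' r' r'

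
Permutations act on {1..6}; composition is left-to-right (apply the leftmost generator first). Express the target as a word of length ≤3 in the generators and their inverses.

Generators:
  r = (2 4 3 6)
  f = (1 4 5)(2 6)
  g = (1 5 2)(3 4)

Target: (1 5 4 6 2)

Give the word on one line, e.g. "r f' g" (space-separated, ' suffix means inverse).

g r

  after g: (1 5 2)(3 4)
  after r: (1 5 4 6 2)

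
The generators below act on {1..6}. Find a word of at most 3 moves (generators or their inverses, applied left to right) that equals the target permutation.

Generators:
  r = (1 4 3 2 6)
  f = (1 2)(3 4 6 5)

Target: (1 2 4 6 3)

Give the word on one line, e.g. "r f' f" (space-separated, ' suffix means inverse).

  after r': (1 6 2 3 4)
  after r': (1 2 4 6 3)

r' r'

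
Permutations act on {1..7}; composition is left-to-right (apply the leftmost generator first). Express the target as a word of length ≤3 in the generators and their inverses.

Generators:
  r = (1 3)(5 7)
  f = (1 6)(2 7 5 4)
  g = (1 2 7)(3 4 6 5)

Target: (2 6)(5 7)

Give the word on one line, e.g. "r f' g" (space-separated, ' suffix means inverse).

g r g'

  after g: (1 2 7)(3 4 6 5)
  after r: (1 2 5)(3 4 6 7)
  after g': (2 6)(5 7)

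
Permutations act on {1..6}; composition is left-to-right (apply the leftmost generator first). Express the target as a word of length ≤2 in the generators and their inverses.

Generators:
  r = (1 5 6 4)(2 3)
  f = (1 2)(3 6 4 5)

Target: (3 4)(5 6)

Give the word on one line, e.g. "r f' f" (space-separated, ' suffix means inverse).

f f

  after f: (1 2)(3 6 4 5)
  after f: (3 4)(5 6)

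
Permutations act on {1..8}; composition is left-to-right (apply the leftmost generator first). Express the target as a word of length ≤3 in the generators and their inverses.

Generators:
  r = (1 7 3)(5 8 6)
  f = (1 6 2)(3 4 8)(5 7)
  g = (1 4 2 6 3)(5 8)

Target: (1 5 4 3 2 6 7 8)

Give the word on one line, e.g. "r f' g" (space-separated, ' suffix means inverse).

  after r: (1 7 3)(5 8 6)
  after f': (1 5 4 3 2 6 7 8)

r f'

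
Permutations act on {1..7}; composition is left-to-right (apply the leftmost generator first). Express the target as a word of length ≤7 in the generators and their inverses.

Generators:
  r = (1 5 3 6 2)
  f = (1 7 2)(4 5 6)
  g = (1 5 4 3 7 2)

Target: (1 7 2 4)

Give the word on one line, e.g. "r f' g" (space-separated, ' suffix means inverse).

g' f g r g

  after g': (1 2 7 3 4 5)
  after f: (3 5 7)(4 6)
  after g: (1 5 2)(3 4 6)
  after r: (1 3 4 2 5)
  after g: (1 7 2 4)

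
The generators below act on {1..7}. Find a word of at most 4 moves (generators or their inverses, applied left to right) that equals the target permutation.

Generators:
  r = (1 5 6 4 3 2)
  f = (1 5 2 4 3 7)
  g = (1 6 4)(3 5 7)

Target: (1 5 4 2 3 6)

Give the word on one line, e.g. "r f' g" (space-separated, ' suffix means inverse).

  after f': (1 7 3 4 2 5)
  after g': (1 5 4 2 3 6)

f' g'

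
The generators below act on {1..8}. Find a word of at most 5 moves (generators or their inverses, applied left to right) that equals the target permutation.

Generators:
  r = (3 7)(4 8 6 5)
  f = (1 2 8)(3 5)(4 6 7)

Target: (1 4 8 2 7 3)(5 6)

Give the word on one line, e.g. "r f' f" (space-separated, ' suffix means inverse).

f r' r' f r'

  after f: (1 2 8)(3 5)(4 6 7)
  after r': (1 2 4 8)(3 6)(5 7)
  after r': (1 2 5 3 8)(6 7)
  after f: (1 8 2 3)(4 6)
  after r': (1 4 8 2 7 3)(5 6)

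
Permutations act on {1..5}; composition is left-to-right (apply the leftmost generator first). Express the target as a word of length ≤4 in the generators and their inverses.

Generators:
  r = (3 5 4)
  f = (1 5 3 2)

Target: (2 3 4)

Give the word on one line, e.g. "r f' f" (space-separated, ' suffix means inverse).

f' r f

  after f': (1 2 3 5)
  after r: (1 2 5)(3 4)
  after f: (2 3 4)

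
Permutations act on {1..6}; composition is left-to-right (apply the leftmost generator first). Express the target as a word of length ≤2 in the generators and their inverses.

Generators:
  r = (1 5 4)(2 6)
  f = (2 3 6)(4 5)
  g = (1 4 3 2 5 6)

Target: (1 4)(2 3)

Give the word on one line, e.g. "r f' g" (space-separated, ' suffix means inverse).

  after f: (2 3 6)(4 5)
  after r': (1 4)(2 3)

f r'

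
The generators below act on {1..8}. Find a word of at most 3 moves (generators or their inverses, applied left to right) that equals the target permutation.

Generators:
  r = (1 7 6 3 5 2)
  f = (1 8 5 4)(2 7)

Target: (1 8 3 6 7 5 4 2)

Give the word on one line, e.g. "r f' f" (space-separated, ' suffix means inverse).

  after f: (1 8 5 4)(2 7)
  after r': (1 8 3 6 7 5 4 2)

f r'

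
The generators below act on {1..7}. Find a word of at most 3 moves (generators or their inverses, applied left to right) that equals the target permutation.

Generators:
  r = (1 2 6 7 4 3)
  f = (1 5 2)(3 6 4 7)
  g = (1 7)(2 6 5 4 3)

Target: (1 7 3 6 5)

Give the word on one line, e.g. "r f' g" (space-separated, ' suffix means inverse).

r' f'

  after r': (1 3 4 7 6 2)
  after f': (1 7 3 6 5)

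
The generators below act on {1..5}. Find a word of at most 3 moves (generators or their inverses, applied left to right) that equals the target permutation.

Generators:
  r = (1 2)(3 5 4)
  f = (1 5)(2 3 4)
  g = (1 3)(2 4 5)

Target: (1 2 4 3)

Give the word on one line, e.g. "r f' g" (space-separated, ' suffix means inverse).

r' f' g'

  after r': (1 2)(3 4 5)
  after f': (1 4)(2 5)
  after g': (1 2 4 3)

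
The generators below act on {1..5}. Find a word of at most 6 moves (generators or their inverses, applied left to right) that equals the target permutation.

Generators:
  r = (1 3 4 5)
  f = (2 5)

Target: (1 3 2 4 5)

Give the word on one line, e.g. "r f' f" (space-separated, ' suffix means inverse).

r' r' f' r'

  after r': (1 5 4 3)
  after r': (1 4)(3 5)
  after f': (1 4)(2 5 3)
  after r': (1 3 2 4 5)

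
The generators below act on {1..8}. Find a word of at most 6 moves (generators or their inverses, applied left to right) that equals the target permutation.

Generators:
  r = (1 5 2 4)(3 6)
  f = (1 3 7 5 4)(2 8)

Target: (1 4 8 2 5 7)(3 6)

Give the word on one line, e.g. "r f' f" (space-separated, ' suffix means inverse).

f r r f' r'

  after f: (1 3 7 5 4)(2 8)
  after r: (1 6 3 7 2 8 4 5)
  after r: (1 3 7 4 2 8)
  after f': (4 8)(5 7)
  after r': (1 4 8 2 5 7)(3 6)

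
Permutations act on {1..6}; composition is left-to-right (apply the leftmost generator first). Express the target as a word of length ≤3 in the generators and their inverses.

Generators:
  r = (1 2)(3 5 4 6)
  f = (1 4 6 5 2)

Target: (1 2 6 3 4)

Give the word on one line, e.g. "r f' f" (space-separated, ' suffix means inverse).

r' f r

  after r': (1 2)(3 6 4 5)
  after f: (2 4)(3 5)
  after r: (1 2 6 3 4)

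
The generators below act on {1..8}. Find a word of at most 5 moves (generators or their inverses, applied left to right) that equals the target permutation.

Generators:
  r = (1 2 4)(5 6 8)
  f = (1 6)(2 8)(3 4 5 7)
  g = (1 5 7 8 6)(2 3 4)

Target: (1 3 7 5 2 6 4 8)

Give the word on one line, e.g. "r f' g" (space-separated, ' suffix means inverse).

r r f'

  after r: (1 2 4)(5 6 8)
  after r: (1 4 2)(5 8 6)
  after f': (1 3 7 5 2 6 4 8)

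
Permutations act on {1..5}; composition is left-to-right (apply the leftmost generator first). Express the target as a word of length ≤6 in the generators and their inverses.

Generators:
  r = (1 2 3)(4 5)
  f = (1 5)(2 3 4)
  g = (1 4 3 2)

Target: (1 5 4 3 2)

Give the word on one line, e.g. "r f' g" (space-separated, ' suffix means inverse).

  after r: (1 2 3)(4 5)
  after g': (1 3 2 4 5)
  after r: (2 5)
  after f': (1 5 4 3 2)

r g' r f'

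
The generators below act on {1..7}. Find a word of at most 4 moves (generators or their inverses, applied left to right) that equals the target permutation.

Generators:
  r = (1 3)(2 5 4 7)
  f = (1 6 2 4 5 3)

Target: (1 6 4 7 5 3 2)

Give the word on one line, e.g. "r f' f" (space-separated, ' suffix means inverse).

  after r: (1 3)(2 5 4 7)
  after f: (2 3 6)(4 7)
  after f: (1 6 4 7 5 3 2)

r f f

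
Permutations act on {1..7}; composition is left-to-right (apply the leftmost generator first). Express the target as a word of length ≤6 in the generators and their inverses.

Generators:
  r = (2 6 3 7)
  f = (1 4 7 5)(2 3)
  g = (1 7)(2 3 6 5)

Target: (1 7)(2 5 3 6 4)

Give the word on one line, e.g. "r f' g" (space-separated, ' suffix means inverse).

g' f r' f'

  after g': (1 7)(2 5 6 3)
  after f: (1 5 6 2)(4 7)
  after r': (1 5 2)(3 6 7 4)
  after f': (1 7)(2 5 3 6 4)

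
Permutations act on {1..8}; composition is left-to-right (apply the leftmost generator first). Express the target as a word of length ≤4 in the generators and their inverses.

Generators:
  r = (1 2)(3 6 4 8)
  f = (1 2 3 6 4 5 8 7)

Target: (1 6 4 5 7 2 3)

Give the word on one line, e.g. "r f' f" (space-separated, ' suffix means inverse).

r' f f

  after r': (1 2)(3 8 4 6)
  after f: (1 3 7)(5 8)
  after f: (1 6 4 5 7 2 3)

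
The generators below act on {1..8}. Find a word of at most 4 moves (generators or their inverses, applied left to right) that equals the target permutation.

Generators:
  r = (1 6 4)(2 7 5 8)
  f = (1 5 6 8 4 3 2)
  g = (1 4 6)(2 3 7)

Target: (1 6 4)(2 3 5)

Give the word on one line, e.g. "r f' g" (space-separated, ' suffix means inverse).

r' g r g

  after r': (1 4 6)(2 8 5 7)
  after g: (1 6 4)(2 8 5)(3 7)
  after r: (1 4 6)(3 5 7)
  after g: (1 6 4)(2 3 5)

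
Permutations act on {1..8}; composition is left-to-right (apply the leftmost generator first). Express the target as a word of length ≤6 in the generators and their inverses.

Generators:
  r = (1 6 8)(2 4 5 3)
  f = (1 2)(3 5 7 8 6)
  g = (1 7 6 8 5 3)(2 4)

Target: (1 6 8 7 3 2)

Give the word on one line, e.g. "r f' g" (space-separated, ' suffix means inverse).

  after r': (1 8 6)(2 3 5 4)
  after g: (1 5 2)(6 7)
  after f: (1 7 3 5)(6 8)
  after r': (1 7 5 8)(2 3 4)
  after g: (1 6 8 7 3 2)

r' g f r' g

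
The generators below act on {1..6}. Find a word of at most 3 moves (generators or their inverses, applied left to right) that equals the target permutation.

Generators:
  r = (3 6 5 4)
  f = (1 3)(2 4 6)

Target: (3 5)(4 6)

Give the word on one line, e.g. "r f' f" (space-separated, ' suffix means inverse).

r' r'

  after r': (3 4 5 6)
  after r': (3 5)(4 6)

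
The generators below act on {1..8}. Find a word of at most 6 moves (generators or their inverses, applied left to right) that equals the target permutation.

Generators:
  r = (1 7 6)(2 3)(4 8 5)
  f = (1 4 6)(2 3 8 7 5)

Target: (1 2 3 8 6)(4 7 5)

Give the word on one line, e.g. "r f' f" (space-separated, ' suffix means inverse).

  after f': (1 6 4)(2 5 7 8 3)
  after r': (1 7 4 6 5)(2 8)
  after f': (1 8 5 6 7)(2 3)
  after r: (1 5)(4 8)
  after f: (1 2 3 8 6)(4 7 5)

f' r' f' r f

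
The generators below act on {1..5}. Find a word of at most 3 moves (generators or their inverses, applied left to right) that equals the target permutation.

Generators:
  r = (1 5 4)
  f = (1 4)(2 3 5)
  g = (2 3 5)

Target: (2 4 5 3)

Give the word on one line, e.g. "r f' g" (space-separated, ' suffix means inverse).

  after f': (1 4)(2 5 3)
  after r: (2 4 5 3)

f' r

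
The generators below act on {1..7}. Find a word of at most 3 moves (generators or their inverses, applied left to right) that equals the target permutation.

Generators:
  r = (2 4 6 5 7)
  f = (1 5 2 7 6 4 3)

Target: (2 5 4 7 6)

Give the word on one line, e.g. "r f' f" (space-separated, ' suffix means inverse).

  after r': (2 7 5 6 4)
  after r': (2 5 4 7 6)

r' r'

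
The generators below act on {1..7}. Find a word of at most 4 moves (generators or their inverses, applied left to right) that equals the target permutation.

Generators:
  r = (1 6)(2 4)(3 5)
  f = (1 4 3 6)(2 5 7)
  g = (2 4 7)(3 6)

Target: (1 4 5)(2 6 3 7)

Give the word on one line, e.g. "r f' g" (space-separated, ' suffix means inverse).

  after r: (1 6)(2 4)(3 5)
  after f': (1 3 2)(4 7 5)
  after f': (1 4 5)(2 6 3 7)

r f' f'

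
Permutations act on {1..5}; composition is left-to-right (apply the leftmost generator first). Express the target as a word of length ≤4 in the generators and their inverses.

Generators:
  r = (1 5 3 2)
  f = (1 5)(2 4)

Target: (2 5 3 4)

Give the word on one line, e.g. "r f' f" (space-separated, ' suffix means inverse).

  after r: (1 5 3 2)
  after f': (2 5 3 4)

r f'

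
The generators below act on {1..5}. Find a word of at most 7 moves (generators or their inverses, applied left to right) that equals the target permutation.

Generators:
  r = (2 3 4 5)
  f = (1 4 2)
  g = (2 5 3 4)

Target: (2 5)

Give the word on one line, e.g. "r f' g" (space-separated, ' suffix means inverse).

g g r' g' r

  after g: (2 5 3 4)
  after g: (2 3)(4 5)
  after r': (3 5)
  after g': (2 4 3)
  after r: (2 5)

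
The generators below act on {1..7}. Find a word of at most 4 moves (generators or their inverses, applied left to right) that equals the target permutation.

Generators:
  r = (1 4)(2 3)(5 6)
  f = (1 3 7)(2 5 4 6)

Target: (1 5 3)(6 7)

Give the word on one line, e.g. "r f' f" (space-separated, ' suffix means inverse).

  after f: (1 3 7)(2 5 4 6)
  after r': (1 2 6 3 7 4 5)
  after f: (1 5 3)(6 7)

f r' f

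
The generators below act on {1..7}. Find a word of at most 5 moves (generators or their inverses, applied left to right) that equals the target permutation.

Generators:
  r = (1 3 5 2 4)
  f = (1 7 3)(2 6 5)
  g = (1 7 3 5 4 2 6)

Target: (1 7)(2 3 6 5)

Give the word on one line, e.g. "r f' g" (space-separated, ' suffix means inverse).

g r' g f'

  after g: (1 7 3 5 4 2 6)
  after r': (1 7)(2 6 4 5)
  after g: (1 3 5 6 2)
  after f': (1 7)(2 3 6 5)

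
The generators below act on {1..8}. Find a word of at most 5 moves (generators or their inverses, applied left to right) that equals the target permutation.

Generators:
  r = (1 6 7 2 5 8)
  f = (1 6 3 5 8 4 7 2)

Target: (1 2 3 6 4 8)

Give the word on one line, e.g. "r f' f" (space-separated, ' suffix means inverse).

  after f': (1 2 7 4 8 5 3 6)
  after r': (1 7 4 5 3)(2 6 8)
  after f: (1 2 3 6 4 8)

f' r' f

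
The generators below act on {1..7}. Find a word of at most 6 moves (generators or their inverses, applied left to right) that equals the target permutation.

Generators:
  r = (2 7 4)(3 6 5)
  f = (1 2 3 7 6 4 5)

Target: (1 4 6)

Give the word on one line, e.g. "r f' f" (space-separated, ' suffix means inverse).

r f' r f' r'

  after r: (2 7 4)(3 6 5)
  after f': (1 5 2 3 7 6 4)
  after r: (1 3 4)(2 6)(5 7)
  after f': (1 2 7 4 5 3 6)
  after r': (1 4 6)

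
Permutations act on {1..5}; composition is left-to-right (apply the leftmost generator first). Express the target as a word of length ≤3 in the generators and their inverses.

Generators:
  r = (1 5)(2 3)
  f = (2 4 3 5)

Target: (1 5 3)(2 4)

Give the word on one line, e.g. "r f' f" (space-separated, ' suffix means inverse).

  after f: (2 4 3 5)
  after r': (1 5 3)(2 4)

f r'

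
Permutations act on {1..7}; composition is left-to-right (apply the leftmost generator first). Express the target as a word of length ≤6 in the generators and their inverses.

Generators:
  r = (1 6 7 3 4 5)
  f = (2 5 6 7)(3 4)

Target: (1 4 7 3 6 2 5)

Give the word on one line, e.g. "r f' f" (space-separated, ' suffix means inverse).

f f r' r'

  after f: (2 5 6 7)(3 4)
  after f: (2 6)(5 7)
  after r': (1 5 6 2)(3 7 4)
  after r': (1 4 7 3 6 2 5)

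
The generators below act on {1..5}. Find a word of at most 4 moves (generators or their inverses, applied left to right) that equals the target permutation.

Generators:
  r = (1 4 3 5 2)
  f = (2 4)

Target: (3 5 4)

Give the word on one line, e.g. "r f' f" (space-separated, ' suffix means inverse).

f' r' f r'

  after f': (2 4)
  after r': (1 2)(3 4 5)
  after f: (1 4 5 3 2)
  after r': (3 5 4)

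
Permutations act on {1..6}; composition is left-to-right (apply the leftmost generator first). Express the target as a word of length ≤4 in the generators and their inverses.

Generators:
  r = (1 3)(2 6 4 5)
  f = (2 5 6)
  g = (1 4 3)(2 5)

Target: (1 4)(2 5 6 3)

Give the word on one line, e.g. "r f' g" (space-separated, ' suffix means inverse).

g' r g

  after g': (1 3 4)(2 5)
  after r: (3 5 6 4)
  after g: (1 4)(2 5 6 3)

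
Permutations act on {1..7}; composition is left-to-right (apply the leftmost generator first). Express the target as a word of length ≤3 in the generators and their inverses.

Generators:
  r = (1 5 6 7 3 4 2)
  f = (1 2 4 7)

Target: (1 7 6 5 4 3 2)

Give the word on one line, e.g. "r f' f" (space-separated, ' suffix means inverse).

  after r': (1 2 4 3 7 6 5)
  after f: (1 4 3)(2 7 6 5)
  after f: (1 7 6 5 4 3 2)

r' f f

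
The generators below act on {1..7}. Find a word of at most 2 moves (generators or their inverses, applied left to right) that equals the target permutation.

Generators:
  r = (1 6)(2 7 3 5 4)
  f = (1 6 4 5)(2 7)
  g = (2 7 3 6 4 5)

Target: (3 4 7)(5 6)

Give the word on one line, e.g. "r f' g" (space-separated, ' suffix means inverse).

r f'

  after r: (1 6)(2 7 3 5 4)
  after f': (3 4 7)(5 6)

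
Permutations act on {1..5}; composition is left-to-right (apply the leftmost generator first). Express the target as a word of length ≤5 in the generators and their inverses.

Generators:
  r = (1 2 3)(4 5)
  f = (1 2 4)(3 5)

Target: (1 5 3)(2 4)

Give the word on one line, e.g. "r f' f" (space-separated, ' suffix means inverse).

f r' f f r'

  after f: (1 2 4)(3 5)
  after r': (2 5)(3 4)
  after f: (1 2 3)(4 5)
  after f: (1 4 3 2 5)
  after r': (1 5 3)(2 4)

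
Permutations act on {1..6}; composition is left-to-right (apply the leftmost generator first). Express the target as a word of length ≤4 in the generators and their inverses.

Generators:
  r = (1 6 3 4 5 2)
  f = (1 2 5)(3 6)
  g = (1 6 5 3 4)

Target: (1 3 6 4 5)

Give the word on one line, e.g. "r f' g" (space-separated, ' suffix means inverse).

g' g'

  after g': (1 4 3 5 6)
  after g': (1 3 6 4 5)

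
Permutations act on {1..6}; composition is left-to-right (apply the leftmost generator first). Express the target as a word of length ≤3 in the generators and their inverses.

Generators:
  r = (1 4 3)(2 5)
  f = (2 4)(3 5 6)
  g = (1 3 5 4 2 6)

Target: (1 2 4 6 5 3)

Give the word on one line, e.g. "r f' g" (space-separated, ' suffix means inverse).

  after r': (1 3 4)(2 5)
  after r': (1 4 3)
  after f': (1 2 4 6 5 3)

r' r' f'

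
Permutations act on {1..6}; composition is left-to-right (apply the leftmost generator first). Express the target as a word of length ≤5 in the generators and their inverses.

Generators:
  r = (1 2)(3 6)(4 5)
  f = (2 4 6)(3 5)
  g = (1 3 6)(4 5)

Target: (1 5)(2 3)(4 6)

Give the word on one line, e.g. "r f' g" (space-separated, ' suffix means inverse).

  after r: (1 2)(3 6)(4 5)
  after f: (1 4 3 2)(5 6)
  after g: (1 5)(2 3)(4 6)

r f g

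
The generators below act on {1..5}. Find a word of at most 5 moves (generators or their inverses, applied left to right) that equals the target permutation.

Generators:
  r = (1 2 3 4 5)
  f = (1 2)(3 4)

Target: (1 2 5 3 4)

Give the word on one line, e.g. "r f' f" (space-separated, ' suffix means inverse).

f r' f'

  after f: (1 2)(3 4)
  after r': (2 5 4)
  after f': (1 2 5 3 4)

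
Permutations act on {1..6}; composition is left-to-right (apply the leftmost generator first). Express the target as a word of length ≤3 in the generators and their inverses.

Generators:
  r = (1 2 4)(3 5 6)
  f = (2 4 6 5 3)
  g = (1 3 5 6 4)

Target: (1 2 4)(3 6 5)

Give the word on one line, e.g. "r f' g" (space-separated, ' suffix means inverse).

  after f: (2 4 6 5 3)
  after r: (1 2)(3 4)
  after g': (1 2 4)(3 6 5)

f r g'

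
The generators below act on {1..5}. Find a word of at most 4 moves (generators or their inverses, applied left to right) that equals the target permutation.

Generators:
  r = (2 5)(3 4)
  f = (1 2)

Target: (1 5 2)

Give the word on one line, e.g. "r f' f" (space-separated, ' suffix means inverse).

r' f' r' f

  after r': (2 5)(3 4)
  after f': (1 2 5)(3 4)
  after r': (1 5)
  after f: (1 5 2)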